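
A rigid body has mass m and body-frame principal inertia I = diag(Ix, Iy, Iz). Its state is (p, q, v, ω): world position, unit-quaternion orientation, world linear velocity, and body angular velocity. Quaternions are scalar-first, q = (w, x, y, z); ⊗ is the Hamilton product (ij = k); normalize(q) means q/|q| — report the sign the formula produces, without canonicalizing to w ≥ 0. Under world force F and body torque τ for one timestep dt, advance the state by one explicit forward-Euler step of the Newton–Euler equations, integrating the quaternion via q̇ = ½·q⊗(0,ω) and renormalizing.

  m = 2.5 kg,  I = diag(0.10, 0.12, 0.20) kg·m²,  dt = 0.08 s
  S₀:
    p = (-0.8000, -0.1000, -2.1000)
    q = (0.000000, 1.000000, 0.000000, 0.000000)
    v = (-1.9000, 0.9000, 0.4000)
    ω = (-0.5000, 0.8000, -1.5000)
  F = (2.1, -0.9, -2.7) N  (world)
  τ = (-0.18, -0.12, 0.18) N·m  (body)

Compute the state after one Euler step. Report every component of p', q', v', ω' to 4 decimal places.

linear accel F/m = (0.8400, -0.3600, -1.0800)
p + v·dt = (-0.9520, -0.0280, -2.0680)
v + (F/m)dt = (-1.8328, 0.8712, 0.3136)
α = I⁻¹(τ − ω×Iω) = (-0.8400, -0.3750, 0.9400)
new body rate ω' = (-0.5672, 0.7700, -1.4248)
q⊗(0,ω) = (0.5000000, 0.0000000, 1.5000000, 0.8000000)
q + ½dt·q⊗(0,ω), renormalized = (0.0199, 0.9975, 0.0598, 0.0319)

p' = (-0.9520, -0.0280, -2.0680)
q' = (0.0199, 0.9975, 0.0598, 0.0319)
v' = (-1.8328, 0.8712, 0.3136)
ω' = (-0.5672, 0.7700, -1.4248)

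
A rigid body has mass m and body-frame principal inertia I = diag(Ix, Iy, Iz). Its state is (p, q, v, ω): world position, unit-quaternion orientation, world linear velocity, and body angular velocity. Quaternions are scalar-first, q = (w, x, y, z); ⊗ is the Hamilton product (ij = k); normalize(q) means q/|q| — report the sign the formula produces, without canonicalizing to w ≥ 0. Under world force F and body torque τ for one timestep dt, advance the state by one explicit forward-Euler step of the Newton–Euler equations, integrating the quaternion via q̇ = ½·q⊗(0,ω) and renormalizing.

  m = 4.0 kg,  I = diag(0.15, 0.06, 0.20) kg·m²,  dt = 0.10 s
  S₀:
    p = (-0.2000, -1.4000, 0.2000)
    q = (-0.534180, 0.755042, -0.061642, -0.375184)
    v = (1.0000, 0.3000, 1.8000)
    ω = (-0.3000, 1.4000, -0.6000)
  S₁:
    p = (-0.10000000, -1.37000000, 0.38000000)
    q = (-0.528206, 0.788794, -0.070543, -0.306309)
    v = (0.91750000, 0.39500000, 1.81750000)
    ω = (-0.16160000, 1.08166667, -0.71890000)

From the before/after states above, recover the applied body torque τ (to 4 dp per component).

rate change Δω = (0.13840000, -0.31833333, -0.11890000)
precession coupling = (-0.1176, -0.0090, 0.0378)
applied torque τ = (0.0900, -0.2000, -0.2000)

τ = (0.0900, -0.2000, -0.2000)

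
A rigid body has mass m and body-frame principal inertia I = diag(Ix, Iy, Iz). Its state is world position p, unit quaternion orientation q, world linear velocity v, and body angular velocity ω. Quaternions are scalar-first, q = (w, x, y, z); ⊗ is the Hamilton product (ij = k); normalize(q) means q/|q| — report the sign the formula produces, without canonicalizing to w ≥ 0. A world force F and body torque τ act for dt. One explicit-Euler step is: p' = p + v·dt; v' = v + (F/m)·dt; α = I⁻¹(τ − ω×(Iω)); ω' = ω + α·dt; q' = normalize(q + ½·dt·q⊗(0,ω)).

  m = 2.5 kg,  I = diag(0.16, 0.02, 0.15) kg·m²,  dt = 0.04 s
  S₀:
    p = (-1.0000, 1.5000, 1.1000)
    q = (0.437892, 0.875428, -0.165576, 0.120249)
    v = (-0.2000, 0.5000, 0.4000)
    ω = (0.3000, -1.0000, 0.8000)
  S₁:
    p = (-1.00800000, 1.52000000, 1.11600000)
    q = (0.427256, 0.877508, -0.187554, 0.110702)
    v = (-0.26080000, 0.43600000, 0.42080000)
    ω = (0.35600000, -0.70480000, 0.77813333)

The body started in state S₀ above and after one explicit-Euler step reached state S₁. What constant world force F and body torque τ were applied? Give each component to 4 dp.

Δω = ω₁−ω₀ = (0.05600000, 0.29520000, -0.02186667)
precession coupling = (-0.1040, 0.0024, 0.0420)
τ = I·(Δω/dt) + ω₀×(Iω₀) = (0.1200, 0.1500, -0.0400)
v₁ − v₀ = (-0.06080000, -0.06400000, 0.02080000)
F = m·Δv/dt = (-3.8000, -4.0000, 1.3000)

F = (-3.8000, -4.0000, 1.3000)
τ = (0.1200, 0.1500, -0.0400)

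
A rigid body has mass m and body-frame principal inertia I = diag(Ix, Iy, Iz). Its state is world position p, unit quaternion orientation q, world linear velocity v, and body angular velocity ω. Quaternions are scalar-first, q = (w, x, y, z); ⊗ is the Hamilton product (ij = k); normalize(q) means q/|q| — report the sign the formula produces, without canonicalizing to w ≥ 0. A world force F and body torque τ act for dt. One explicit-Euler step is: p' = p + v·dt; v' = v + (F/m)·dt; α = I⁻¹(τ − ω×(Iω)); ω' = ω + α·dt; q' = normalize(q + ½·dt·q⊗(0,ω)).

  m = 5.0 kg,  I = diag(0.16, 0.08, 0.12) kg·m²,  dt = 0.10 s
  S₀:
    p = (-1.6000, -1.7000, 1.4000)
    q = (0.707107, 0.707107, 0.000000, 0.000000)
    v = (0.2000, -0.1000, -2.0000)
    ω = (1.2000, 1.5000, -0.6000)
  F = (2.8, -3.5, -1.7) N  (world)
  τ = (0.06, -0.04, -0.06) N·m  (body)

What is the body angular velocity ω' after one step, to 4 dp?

α = I⁻¹(τ − ω×Iω) = (0.6000, -0.1400, 0.7000)
ω + α·dt = (1.2600, 1.4860, -0.5300)

ω' = (1.2600, 1.4860, -0.5300)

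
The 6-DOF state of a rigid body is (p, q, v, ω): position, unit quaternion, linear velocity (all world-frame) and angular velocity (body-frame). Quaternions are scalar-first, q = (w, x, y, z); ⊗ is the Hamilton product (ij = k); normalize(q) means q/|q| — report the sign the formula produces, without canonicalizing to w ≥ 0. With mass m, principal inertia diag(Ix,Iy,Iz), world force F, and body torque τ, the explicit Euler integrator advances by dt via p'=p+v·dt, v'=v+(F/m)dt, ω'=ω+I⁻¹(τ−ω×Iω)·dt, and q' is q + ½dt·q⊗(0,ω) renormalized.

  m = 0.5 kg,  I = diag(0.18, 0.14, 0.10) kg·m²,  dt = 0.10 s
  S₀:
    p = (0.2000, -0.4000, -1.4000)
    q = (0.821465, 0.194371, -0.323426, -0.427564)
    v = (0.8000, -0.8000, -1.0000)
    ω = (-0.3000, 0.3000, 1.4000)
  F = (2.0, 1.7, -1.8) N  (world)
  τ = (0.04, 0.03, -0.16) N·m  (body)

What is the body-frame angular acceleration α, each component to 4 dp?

α = (0.3156, 0.4543, -1.6360)

precession coupling ω×(Iω) = (-0.0168, -0.0336, 0.0036)
α = I⁻¹(τ − ω×Iω) = (0.3156, 0.4543, -1.6360)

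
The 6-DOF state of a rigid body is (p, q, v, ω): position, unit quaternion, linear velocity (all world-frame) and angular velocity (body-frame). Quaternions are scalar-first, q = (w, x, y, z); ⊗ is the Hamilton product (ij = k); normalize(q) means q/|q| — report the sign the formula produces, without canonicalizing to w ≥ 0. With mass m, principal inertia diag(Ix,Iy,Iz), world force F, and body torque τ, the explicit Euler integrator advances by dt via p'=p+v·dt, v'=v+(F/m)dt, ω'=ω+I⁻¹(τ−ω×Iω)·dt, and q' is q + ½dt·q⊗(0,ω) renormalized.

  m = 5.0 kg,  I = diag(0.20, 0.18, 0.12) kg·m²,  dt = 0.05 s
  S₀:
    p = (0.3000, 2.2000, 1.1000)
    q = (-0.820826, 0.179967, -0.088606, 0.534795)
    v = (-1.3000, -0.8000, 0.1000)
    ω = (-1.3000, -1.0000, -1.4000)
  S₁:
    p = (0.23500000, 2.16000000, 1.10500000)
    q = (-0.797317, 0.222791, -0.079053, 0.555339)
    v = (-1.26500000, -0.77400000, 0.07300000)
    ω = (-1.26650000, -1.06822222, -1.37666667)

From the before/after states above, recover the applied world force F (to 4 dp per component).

Δv = v₁−v₀ = (0.03500000, 0.02600000, -0.02700000)
F = m·Δv/dt = (3.5000, 2.6000, -2.7000)

F = (3.5000, 2.6000, -2.7000)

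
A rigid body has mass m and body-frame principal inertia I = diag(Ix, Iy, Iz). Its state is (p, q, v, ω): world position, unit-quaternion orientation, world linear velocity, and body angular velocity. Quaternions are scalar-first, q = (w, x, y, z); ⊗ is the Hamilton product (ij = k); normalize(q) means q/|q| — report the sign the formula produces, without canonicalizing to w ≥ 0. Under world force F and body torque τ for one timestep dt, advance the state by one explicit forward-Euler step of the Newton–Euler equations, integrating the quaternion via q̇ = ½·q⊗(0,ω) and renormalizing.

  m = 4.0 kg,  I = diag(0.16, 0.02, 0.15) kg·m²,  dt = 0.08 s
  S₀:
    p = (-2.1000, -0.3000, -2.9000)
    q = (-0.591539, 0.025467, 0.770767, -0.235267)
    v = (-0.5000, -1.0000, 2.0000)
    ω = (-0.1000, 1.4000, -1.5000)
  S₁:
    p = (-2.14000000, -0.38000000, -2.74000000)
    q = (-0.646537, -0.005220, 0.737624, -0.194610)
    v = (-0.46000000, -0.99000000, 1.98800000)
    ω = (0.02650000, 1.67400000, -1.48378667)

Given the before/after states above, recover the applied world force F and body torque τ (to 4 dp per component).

F = (2.0000, 0.5000, -0.6000)
τ = (-0.0200, 0.0700, 0.0500)

Δω = ω₁−ω₀ = (0.12650000, 0.27400000, 0.01621333)
τ = I·(Δω/dt) + ω₀×(Iω₀) = (-0.0200, 0.0700, 0.0500)
velocity change Δv = (0.04000000, 0.01000000, -0.01200000)
m·(v₁−v₀)/dt = (2.0000, 0.5000, -0.6000)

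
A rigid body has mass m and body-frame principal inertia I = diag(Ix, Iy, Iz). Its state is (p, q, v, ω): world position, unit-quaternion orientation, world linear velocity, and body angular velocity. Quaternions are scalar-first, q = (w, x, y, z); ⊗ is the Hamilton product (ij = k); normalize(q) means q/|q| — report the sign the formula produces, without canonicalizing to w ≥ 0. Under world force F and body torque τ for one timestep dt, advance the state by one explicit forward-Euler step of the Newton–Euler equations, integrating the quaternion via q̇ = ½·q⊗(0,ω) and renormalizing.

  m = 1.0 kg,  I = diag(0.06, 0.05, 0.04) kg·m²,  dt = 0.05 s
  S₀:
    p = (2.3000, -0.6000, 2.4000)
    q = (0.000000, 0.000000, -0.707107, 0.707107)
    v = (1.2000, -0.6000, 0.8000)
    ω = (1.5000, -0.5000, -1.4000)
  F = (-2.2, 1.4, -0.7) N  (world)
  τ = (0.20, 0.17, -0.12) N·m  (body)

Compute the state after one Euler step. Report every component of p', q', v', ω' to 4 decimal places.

p' = (2.3600, -0.6300, 2.4400)
q' = (0.0159, 0.0335, -0.6796, 0.7326)
v' = (1.0900, -0.5300, 0.7650)
ω' = (1.6725, -0.2880, -1.5594)

p + v·dt = (2.3600, -0.6300, 2.4400)
v' = v + a·dt = (1.0900, -0.5300, 0.7650)
α = I⁻¹(τ − ω×Iω) = (3.4500, 4.2400, -3.1875)
ω + α·dt = (1.6725, -0.2880, -1.5594)
q⊗(0,ω) = (0.6363963, 1.3435033, 1.0606605, 1.0606605)
q + ½dt·q⊗(0,ω), renormalized = (0.0159, 0.0335, -0.6796, 0.7326)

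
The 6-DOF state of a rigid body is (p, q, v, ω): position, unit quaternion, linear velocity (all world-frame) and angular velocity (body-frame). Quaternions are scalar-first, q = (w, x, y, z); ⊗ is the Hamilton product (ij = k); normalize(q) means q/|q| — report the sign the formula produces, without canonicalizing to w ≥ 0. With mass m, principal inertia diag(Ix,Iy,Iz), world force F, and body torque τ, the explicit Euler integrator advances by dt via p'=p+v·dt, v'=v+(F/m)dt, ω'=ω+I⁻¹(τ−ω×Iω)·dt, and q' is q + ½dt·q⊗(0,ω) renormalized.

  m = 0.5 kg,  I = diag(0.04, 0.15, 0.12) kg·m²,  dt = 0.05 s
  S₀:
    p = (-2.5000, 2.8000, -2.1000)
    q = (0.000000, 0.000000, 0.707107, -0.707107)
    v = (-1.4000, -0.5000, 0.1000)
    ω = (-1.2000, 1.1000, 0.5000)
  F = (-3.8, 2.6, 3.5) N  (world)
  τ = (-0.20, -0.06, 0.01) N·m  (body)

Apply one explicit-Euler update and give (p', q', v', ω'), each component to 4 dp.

p' = (-2.5700, 2.7750, -2.0950)
q' = (-0.0106, 0.0283, 0.7277, -0.6853)
v' = (-1.7800, -0.2400, 0.4500)
ω' = (-1.4294, 1.0640, 0.5647)

p' = p + v·dt = (-2.5700, 2.7750, -2.0950)
v' = v + a·dt = (-1.7800, -0.2400, 0.4500)
angular accel α = (-4.5875, -0.7200, 1.2933)
new body rate ω' = (-1.4294, 1.0640, 0.5647)
q⊗(0,ω) = (-0.4242642, 1.1313712, 0.8485284, 0.8485284)
updated quaternion q' = (-0.0106, 0.0283, 0.7277, -0.6853)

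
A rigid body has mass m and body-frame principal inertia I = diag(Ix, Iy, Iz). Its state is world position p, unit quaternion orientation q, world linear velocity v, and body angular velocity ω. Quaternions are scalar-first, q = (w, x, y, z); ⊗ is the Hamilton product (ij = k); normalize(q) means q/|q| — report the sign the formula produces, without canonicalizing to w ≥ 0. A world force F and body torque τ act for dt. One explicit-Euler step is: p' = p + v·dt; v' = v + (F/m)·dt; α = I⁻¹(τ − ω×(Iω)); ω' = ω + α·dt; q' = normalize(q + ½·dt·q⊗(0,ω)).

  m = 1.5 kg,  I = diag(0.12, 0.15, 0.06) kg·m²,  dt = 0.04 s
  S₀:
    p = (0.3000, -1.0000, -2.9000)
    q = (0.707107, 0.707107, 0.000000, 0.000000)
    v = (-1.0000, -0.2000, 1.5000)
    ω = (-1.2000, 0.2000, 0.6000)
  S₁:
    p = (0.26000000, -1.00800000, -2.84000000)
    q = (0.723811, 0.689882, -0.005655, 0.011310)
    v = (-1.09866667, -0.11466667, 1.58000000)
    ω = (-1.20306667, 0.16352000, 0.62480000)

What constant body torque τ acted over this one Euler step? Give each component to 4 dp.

ω₁ − ω₀ = (-0.00306667, -0.03648000, 0.02480000)
ω₀×(Iω₀) = (-0.0108, -0.0432, -0.0072)
τ = I·(Δω/dt) + ω₀×(Iω₀) = (-0.0200, -0.1800, 0.0300)

τ = (-0.0200, -0.1800, 0.0300)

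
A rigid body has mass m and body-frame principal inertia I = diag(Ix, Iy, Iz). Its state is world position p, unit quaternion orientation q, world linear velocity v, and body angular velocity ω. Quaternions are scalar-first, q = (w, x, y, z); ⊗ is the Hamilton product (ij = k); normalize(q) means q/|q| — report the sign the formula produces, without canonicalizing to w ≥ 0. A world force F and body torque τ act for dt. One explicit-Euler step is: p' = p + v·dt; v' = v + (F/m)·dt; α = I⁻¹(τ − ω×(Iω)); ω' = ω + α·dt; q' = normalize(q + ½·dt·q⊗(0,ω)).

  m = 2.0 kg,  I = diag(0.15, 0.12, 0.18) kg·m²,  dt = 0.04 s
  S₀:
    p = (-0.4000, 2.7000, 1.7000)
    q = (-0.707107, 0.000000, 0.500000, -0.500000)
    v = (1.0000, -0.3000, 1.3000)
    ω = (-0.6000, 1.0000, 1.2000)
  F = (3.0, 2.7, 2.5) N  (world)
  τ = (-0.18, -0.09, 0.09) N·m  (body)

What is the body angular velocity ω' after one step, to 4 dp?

angular accel α = (-1.6800, -0.9300, 0.4000)
ω + α·dt = (-0.6672, 0.9628, 1.2160)

ω' = (-0.6672, 0.9628, 1.2160)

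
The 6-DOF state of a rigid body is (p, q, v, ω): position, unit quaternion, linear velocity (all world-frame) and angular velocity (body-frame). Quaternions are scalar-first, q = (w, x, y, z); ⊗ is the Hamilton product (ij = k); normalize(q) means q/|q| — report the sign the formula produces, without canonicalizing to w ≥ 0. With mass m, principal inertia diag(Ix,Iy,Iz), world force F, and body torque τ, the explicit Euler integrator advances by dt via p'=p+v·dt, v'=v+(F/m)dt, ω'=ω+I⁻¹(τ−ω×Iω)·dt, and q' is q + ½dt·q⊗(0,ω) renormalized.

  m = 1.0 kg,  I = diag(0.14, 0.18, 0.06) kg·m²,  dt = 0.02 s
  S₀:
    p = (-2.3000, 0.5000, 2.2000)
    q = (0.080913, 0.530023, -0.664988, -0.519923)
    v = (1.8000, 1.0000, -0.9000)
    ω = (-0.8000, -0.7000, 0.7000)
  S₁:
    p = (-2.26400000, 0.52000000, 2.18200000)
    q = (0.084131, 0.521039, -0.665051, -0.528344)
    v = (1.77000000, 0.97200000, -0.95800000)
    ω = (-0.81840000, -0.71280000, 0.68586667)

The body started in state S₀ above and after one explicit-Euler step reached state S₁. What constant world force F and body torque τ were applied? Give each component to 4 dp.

F = (-1.5000, -1.4000, -2.9000)
τ = (-0.0700, -0.1600, -0.0200)

ω₁ − ω₀ = (-0.01840000, -0.01280000, -0.01413333)
applied torque τ = (-0.0700, -0.1600, -0.0200)
velocity change Δv = (-0.03000000, -0.02800000, -0.05800000)
applied force F = (-1.5000, -1.4000, -2.9000)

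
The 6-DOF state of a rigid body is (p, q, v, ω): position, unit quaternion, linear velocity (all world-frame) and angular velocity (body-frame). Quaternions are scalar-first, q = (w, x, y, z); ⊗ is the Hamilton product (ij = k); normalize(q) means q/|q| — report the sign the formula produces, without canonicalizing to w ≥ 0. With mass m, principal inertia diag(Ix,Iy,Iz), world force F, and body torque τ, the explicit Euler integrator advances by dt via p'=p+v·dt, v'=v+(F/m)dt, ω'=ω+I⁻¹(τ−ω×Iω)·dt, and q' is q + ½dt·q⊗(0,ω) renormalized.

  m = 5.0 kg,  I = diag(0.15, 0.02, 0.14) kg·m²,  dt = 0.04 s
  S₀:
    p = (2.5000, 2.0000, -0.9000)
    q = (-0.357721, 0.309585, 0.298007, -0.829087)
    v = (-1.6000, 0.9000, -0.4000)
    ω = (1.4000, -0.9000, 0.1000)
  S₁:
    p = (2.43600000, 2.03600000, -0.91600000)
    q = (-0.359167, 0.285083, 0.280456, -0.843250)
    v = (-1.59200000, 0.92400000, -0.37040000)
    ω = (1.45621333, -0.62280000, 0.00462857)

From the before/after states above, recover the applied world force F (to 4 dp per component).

velocity change Δv = (0.00800000, 0.02400000, 0.02960000)
m·(v₁−v₀)/dt = (1.0000, 3.0000, 3.7000)

F = (1.0000, 3.0000, 3.7000)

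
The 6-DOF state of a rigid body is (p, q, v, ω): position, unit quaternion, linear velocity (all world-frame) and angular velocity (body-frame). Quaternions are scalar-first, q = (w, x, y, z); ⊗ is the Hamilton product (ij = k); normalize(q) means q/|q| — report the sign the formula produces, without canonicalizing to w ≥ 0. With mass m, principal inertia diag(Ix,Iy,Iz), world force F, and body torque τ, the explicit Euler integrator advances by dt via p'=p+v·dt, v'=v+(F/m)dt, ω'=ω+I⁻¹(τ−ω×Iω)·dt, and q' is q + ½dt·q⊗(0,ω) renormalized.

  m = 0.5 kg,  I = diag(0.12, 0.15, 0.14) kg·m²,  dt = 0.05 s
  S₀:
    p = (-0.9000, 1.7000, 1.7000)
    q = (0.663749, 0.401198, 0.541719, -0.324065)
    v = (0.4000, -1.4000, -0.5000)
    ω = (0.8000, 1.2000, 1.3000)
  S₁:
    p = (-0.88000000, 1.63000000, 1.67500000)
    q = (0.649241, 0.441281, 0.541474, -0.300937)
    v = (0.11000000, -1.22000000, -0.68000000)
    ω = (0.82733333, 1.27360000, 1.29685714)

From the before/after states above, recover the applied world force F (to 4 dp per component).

F = (-2.9000, 1.8000, -1.8000)

v₁ − v₀ = (-0.29000000, 0.18000000, -0.18000000)
m·(v₁−v₀)/dt = (-2.9000, 1.8000, -1.8000)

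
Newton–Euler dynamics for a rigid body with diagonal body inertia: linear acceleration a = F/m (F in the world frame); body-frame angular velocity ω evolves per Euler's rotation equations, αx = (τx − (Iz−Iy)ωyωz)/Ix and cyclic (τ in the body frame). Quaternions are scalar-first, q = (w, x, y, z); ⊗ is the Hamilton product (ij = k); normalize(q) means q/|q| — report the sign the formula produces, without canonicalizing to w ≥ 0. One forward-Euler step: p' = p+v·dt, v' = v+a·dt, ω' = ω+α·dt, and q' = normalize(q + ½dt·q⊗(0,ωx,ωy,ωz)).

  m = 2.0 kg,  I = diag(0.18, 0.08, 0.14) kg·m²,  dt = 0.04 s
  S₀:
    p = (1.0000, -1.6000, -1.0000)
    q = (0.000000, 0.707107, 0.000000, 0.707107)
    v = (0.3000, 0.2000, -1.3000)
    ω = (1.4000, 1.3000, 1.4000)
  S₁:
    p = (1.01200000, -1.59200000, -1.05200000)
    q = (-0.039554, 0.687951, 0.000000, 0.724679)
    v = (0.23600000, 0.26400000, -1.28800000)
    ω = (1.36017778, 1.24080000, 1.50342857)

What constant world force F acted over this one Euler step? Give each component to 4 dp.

velocity change Δv = (-0.06400000, 0.06400000, 0.01200000)
F = m·Δv/dt = (-3.2000, 3.2000, 0.6000)

F = (-3.2000, 3.2000, 0.6000)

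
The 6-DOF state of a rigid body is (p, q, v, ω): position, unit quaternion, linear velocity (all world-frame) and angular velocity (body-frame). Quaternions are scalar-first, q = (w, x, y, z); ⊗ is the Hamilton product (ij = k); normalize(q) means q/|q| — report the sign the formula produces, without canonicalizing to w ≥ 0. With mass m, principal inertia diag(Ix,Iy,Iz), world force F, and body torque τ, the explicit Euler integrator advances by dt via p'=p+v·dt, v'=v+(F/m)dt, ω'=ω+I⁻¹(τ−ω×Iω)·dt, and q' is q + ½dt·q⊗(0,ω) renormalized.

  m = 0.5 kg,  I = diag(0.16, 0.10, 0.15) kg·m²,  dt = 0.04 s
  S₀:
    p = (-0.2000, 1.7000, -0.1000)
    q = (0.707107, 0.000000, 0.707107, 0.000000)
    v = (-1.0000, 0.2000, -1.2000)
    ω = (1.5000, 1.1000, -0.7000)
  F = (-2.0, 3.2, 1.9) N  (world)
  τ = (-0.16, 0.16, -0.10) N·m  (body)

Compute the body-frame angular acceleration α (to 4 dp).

ω×(Iω) gyroscopic = (-0.0385, -0.0105, -0.0990)
(τ − ω×Iω)/I = (-0.7594, 1.7050, -0.0067)

α = (-0.7594, 1.7050, -0.0067)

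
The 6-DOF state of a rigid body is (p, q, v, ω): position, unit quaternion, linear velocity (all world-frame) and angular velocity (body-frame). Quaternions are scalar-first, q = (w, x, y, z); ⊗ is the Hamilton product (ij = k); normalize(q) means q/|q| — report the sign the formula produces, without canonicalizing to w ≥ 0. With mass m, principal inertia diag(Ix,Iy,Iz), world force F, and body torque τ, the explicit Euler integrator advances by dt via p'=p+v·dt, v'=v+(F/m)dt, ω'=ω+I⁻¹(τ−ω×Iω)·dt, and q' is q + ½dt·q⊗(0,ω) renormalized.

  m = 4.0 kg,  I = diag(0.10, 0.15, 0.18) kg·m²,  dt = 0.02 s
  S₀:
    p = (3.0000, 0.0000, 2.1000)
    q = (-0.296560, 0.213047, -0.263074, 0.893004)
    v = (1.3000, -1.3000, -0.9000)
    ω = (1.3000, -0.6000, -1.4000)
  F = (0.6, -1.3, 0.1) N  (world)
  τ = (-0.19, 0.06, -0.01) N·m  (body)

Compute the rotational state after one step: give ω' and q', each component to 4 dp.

ω' = (1.2570, -0.6114, -1.3968)
q' = (-0.2883, 0.2182, -0.2467, 0.8991)

ω×(Iω) gyroscopic = (0.0252, 0.1456, -0.0390)
(τ − ω×Iω)/I = (-2.1520, -0.5707, 0.1611)
ω + α·dt = (1.2570, -0.6114, -1.3968)
2q̇ = q⊗(0,ω) = (0.8154001, 0.5185780, 1.6371070, 0.6293520)
q + ½dt·q⊗(0,ω), renormalized = (-0.2883, 0.2182, -0.2467, 0.8991)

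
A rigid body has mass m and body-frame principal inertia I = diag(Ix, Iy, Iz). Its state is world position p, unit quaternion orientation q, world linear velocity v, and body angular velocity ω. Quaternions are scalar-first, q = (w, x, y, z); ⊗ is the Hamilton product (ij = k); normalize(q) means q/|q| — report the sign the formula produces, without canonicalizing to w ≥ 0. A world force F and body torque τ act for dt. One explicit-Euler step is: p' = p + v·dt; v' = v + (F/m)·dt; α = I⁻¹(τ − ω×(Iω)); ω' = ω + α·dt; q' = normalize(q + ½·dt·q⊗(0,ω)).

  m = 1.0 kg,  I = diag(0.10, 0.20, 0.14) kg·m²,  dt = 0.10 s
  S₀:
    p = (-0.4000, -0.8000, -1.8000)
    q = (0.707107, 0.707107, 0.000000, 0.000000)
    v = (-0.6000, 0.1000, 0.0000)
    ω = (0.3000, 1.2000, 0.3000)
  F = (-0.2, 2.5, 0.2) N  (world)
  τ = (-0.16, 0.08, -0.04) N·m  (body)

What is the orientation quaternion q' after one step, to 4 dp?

q' = (0.6951, 0.7163, 0.0318, 0.0529)

q⊗(0,ω) = (-0.2121321, 0.2121321, 0.6363963, 1.0606605)
q + ½dt·q⊗(0,ω), renormalized = (0.6951, 0.7163, 0.0318, 0.0529)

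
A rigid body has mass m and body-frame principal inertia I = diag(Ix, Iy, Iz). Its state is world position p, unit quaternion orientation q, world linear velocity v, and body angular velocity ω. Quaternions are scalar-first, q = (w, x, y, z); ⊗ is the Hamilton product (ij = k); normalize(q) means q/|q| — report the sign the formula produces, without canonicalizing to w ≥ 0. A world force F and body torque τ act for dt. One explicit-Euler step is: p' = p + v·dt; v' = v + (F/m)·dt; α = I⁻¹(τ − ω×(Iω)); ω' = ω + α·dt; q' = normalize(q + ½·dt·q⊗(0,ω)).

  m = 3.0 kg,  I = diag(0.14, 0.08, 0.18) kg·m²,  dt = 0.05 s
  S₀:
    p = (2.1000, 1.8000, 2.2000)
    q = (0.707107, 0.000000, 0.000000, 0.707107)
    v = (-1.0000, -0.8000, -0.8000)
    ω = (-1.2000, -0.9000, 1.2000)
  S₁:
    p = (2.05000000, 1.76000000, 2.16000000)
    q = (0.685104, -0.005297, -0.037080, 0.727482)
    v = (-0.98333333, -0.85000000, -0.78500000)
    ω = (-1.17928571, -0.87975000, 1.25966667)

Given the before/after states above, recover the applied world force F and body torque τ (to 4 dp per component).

F = (1.0000, -3.0000, 0.9000)
τ = (-0.0500, 0.0900, 0.1500)

rate change Δω = (0.02071429, 0.02025000, 0.05966667)
precession coupling = (-0.1080, 0.0576, -0.0648)
applied torque τ = (-0.0500, 0.0900, 0.1500)
v₁ − v₀ = (0.01666667, -0.05000000, 0.01500000)
m·(v₁−v₀)/dt = (1.0000, -3.0000, 0.9000)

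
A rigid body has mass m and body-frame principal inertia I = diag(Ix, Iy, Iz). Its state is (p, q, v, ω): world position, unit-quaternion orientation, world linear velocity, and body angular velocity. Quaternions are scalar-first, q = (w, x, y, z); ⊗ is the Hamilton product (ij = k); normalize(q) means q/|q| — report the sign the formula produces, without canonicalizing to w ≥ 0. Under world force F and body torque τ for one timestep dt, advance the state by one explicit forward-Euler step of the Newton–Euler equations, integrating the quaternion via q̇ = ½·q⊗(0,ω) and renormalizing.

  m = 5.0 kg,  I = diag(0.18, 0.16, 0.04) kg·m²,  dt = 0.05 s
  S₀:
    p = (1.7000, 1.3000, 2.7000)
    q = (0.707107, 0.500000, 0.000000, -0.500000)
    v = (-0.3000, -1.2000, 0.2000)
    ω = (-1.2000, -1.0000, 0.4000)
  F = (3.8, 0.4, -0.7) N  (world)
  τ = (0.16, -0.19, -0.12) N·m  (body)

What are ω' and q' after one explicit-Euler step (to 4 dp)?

ω' = (-1.1689, -1.0384, 0.2800)
q' = (0.7265, 0.4659, -0.0077, -0.5050)

(τ − ω×Iω)/I = (0.6222, -0.7675, -2.4000)
ω + α·dt = (-1.1689, -1.0384, 0.2800)
q⊗(0,ω) = (0.8000000, -1.3485284, -0.3071070, -0.2171572)
q' = normalize(q + ½dt·q⊗(0,ω)) = (0.7265, 0.4659, -0.0077, -0.5050)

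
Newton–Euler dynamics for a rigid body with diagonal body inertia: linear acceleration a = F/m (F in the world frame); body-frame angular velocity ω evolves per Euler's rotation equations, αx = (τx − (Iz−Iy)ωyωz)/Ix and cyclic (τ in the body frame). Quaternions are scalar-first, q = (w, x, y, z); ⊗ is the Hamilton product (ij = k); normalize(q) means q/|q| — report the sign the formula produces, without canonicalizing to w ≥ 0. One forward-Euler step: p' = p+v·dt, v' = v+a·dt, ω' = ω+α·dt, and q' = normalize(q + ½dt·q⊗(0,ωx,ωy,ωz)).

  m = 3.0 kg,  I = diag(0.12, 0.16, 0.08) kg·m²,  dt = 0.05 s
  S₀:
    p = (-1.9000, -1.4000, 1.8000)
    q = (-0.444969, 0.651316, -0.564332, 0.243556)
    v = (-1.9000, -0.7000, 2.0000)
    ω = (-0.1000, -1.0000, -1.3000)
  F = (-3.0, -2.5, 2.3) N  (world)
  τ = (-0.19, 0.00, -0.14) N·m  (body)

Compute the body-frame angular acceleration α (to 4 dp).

α = (-0.7167, -0.0325, -1.8000)

precession coupling ω×(Iω) = (-0.1040, 0.0052, 0.0040)
α = I⁻¹(τ − ω×Iω) = (-0.7167, -0.0325, -1.8000)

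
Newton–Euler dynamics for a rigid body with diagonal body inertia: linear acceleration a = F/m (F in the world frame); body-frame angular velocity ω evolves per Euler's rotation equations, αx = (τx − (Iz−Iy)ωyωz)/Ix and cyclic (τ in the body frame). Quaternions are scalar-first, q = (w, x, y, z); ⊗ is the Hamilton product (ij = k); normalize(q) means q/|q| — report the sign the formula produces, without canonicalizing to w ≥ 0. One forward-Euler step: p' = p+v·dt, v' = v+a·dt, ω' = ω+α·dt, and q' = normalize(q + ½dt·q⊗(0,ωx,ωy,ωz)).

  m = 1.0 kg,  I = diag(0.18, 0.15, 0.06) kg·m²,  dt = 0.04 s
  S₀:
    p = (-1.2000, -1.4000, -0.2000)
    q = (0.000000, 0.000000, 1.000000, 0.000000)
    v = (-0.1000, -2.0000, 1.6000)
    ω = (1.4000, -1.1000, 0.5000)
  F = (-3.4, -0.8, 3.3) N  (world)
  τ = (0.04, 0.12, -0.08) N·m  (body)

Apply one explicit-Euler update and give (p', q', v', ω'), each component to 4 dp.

α = I⁻¹(τ − ω×Iω) = (-0.0528, 0.2400, -2.1033)
new body rate ω' = (1.3979, -1.0904, 0.4159)
2q̇ = q⊗(0,ω) = (1.1000000, 0.5000000, 0.0000000, -1.4000000)
q + ½dt·q⊗(0,ω), renormalized = (0.0220, 0.0100, 0.9993, -0.0280)
linear accel F/m = (-3.4000, -0.8000, 3.3000)
p + v·dt = (-1.2040, -1.4800, -0.1360)
v + (F/m)dt = (-0.2360, -2.0320, 1.7320)

p' = (-1.2040, -1.4800, -0.1360)
q' = (0.0220, 0.0100, 0.9993, -0.0280)
v' = (-0.2360, -2.0320, 1.7320)
ω' = (1.3979, -1.0904, 0.4159)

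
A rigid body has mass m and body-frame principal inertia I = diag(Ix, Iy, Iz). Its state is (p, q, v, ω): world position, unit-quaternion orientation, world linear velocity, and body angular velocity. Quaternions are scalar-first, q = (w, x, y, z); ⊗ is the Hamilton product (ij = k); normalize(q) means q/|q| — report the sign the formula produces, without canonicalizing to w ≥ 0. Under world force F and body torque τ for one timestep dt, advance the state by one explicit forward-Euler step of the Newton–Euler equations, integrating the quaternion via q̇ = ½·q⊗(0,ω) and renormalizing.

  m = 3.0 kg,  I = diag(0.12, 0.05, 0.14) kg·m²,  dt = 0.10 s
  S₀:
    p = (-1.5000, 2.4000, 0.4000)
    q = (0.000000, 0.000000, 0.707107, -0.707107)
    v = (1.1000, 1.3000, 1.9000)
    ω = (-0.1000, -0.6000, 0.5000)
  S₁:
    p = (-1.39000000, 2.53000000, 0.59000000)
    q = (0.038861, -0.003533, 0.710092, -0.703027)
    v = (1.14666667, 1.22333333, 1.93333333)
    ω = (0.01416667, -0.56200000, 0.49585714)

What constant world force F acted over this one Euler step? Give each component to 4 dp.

v₁ − v₀ = (0.04666667, -0.07666667, 0.03333333)
applied force F = (1.4000, -2.3000, 1.0000)

F = (1.4000, -2.3000, 1.0000)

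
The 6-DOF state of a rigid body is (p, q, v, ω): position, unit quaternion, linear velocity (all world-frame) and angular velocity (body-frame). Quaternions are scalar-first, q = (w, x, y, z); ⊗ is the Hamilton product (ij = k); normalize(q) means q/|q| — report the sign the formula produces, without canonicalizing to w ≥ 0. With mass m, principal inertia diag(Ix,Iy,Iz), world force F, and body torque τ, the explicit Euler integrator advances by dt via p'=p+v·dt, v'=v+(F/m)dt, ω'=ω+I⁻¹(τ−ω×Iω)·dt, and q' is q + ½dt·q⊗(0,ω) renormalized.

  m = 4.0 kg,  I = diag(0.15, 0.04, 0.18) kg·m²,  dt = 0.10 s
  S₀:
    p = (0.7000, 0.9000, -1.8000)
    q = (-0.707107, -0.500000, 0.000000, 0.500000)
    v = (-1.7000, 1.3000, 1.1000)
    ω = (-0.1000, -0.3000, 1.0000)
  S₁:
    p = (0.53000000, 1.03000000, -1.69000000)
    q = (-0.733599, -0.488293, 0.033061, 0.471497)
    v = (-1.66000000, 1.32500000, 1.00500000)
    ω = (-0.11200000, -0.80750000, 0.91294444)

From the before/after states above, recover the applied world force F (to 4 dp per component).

F = (1.6000, 1.0000, -3.8000)

velocity change Δv = (0.04000000, 0.02500000, -0.09500000)
applied force F = (1.6000, 1.0000, -3.8000)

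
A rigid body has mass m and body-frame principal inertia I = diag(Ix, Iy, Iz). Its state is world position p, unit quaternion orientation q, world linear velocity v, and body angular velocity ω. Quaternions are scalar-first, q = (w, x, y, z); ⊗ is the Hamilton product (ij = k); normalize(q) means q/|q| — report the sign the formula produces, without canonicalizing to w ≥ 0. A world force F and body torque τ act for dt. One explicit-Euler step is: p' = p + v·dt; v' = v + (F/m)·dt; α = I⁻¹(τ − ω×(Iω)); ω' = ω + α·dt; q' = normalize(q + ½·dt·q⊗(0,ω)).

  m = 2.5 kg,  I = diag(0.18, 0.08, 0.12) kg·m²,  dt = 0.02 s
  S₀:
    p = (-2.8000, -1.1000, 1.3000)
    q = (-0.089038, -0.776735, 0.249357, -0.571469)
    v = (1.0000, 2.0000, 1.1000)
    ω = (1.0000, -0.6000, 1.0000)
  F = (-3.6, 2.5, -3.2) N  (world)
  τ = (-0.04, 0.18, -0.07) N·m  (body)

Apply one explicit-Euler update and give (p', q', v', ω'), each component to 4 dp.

p' = (-2.7800, -1.0600, 1.3220)
q' = (-0.0741, -0.7785, 0.2519, -0.5701)
v' = (0.9712, 2.0200, 1.0744)
ω' = (0.9982, -0.5700, 0.9783)

new position p' = (-2.7800, -1.0600, 1.3220)
new velocity v' = (0.9712, 2.0200, 1.0744)
angular accel α = (-0.0889, 1.5000, -1.0833)
ω + α·dt = (0.9982, -0.5700, 0.9783)
2q̇ = q⊗(0,ω) = (1.4978182, -0.1825624, 0.2586888, 0.1276460)
updated quaternion q' = (-0.0741, -0.7785, 0.2519, -0.5701)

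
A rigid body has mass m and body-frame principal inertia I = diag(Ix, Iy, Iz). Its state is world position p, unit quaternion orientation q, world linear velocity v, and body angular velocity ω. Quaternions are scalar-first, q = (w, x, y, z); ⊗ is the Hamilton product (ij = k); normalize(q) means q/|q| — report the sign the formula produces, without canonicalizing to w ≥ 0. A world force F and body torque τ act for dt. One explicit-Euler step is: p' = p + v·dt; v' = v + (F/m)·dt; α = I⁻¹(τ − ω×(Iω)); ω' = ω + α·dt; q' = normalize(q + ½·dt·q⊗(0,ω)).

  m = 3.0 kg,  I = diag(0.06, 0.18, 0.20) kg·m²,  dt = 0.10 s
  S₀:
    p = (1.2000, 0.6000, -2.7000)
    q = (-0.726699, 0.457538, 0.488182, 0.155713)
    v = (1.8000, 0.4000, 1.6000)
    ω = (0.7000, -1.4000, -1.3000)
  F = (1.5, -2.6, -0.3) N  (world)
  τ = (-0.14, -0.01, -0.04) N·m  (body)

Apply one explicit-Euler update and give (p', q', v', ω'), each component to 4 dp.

p' = (1.3800, 0.6400, -2.5400)
q' = (-0.6948, 0.4092, 0.5713, 0.1530)
v' = (1.8500, 0.3133, 1.5900)
ω' = (0.4060, -1.4763, -1.2612)

new position p' = (1.3800, 0.6400, -2.5400)
v' = v + a·dt = (1.8500, 0.3133, 1.5900)
ω×(Iω) gyroscopic = (0.0364, 0.1274, -0.1176)
angular accel α = (-2.9400, -0.7633, 0.3880)
ω' = ω + α·dt = (0.4060, -1.4763, -1.2612)
q⊗(0,ω) = (0.5656051, -0.9253277, 1.7211771, -0.0375719)
q + ½dt·q⊗(0,ω), renormalized = (-0.6948, 0.4092, 0.5713, 0.1530)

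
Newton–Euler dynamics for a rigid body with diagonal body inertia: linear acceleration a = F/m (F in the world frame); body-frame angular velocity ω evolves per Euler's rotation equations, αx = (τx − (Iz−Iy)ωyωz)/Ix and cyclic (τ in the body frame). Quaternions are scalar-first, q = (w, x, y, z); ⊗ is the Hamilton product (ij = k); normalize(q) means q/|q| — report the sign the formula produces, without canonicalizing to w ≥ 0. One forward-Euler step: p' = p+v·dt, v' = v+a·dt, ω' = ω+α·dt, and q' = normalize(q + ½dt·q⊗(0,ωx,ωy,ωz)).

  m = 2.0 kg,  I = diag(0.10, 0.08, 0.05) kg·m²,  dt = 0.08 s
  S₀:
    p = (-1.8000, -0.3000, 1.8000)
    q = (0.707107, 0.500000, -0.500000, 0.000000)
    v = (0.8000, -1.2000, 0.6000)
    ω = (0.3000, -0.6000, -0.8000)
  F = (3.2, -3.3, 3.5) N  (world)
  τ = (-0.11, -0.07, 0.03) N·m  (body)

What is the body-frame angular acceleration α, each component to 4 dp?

α = (-0.9560, -0.7250, 0.5280)

precession coupling ω×(Iω) = (-0.0144, -0.0120, 0.0036)
α = I⁻¹(τ − ω×Iω) = (-0.9560, -0.7250, 0.5280)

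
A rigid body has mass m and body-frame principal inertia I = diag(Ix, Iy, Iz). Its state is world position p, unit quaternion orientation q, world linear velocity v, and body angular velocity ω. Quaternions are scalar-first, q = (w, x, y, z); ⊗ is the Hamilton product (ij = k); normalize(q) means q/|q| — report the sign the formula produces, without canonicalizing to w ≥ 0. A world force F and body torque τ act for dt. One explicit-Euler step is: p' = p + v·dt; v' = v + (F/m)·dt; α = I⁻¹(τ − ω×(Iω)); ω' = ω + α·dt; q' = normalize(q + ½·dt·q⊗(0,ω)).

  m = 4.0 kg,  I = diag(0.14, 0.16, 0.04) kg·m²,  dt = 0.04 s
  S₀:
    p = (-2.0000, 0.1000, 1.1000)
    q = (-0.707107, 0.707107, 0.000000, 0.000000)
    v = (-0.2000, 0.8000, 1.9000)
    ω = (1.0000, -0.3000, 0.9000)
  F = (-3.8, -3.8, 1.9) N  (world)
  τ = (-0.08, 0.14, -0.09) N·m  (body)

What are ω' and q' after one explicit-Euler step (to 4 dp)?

precession coupling ω×(Iω) = (0.0324, 0.0900, -0.0060)
angular accel α = (-0.8029, 0.3125, -2.1000)
ω' = ω + α·dt = (0.9679, -0.2875, 0.8160)
Hamilton product q⊗(0,ω) = (-0.7071070, -0.7071070, -0.4242642, -0.8485284)
updated quaternion q' = (-0.7210, 0.6927, -0.0085, -0.0170)

ω' = (0.9679, -0.2875, 0.8160)
q' = (-0.7210, 0.6927, -0.0085, -0.0170)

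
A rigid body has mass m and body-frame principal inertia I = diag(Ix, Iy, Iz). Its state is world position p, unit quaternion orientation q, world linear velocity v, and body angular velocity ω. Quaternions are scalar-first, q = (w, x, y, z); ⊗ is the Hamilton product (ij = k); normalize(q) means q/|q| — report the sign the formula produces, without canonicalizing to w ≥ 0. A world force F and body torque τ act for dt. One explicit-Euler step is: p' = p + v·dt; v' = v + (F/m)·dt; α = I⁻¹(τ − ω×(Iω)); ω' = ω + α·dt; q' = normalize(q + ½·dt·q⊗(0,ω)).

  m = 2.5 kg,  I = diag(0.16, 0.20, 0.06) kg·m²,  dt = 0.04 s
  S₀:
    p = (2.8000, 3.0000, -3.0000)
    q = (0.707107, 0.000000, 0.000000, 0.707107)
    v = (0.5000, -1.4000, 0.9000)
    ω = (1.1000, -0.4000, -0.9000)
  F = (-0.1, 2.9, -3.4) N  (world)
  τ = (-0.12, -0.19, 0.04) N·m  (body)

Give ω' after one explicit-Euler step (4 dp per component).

ω×(Iω) gyroscopic = (-0.0504, -0.0990, -0.0176)
angular accel α = (-0.4350, -0.4550, 0.9600)
ω + α·dt = (1.0826, -0.4182, -0.8616)

ω' = (1.0826, -0.4182, -0.8616)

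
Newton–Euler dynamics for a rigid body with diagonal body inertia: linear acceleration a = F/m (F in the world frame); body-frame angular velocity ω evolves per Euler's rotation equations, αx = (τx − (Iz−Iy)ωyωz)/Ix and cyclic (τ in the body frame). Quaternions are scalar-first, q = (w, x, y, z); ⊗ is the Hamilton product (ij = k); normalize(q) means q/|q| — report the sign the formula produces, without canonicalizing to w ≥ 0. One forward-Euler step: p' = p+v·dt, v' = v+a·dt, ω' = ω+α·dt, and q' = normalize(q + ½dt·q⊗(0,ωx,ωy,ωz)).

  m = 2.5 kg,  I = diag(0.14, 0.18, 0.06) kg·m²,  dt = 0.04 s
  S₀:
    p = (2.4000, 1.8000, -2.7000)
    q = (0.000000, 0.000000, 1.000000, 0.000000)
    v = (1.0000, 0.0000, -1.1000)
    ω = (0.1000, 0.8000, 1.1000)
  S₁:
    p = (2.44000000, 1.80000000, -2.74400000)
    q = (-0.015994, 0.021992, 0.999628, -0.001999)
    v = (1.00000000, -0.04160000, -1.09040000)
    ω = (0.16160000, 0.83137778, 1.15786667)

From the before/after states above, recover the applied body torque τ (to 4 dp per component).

τ = (0.1100, 0.1500, 0.0900)

Δω = ω₁−ω₀ = (0.06160000, 0.03137778, 0.05786667)
precession coupling = (-0.1056, 0.0088, 0.0032)
applied torque τ = (0.1100, 0.1500, 0.0900)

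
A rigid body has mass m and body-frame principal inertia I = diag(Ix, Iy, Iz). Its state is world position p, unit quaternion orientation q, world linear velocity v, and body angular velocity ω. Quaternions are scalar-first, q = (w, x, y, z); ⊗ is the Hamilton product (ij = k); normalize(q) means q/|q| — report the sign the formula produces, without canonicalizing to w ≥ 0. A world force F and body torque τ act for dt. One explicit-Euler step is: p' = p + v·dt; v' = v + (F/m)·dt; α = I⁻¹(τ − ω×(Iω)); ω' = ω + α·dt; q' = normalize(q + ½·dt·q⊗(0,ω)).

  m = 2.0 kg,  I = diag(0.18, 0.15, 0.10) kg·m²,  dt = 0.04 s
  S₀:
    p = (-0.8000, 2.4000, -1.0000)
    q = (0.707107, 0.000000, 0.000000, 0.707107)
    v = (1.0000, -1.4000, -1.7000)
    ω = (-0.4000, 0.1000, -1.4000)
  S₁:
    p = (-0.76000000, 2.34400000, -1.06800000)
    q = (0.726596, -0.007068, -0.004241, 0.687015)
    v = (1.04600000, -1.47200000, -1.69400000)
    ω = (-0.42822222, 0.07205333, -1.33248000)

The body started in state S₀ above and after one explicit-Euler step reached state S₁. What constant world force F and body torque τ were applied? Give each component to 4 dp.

Δv = v₁−v₀ = (0.04600000, -0.07200000, 0.00600000)
F = m·Δv/dt = (2.3000, -3.6000, 0.3000)
Δω = ω₁−ω₀ = (-0.02822222, -0.02794667, 0.06752000)
precession coupling = (0.0070, 0.0448, 0.0012)
τ = I·(Δω/dt) + ω₀×(Iω₀) = (-0.1200, -0.0600, 0.1700)

F = (2.3000, -3.6000, 0.3000)
τ = (-0.1200, -0.0600, 0.1700)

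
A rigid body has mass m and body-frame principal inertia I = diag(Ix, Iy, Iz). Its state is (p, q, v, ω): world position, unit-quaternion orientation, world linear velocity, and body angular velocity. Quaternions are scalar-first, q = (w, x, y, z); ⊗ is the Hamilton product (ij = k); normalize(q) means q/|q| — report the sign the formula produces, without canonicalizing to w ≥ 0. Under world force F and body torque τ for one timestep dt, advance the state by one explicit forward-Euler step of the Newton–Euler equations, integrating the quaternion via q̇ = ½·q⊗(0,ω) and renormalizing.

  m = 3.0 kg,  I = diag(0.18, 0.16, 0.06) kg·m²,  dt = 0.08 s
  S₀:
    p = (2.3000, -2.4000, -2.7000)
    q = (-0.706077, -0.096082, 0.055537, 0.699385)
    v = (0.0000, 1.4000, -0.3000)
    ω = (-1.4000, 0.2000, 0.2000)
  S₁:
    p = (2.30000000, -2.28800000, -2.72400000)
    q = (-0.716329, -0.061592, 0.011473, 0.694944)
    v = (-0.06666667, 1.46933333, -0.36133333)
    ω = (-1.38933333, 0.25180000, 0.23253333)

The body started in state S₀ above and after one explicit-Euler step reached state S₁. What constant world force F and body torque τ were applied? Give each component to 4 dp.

Δω = ω₁−ω₀ = (0.01066667, 0.05180000, 0.03253333)
ω₀×(Iω₀) = (-0.0040, -0.0336, 0.0056)
applied torque τ = (0.0200, 0.0700, 0.0300)
velocity change Δv = (-0.06666667, 0.06933333, -0.06133333)
F = m·Δv/dt = (-2.5000, 2.6000, -2.3000)

F = (-2.5000, 2.6000, -2.3000)
τ = (0.0200, 0.0700, 0.0300)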